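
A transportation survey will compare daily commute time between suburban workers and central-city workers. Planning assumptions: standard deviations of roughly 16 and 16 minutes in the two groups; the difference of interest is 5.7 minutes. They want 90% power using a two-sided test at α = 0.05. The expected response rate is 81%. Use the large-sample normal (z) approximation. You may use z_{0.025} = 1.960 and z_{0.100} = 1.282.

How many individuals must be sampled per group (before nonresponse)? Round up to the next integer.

n = (z_{α/2} + z_β)² · (σ₁² + σ₂²) / δ²
  = (1.960 + 1.282)² · (16² + 16² = 512) / 5.7²
  = 10.5106 · 512 / 32.49
  = 165.63
Adjust for 81% response: 165.63 / 0.81 = 204.48.
Round up → n = 205 per group.

n = 205 per group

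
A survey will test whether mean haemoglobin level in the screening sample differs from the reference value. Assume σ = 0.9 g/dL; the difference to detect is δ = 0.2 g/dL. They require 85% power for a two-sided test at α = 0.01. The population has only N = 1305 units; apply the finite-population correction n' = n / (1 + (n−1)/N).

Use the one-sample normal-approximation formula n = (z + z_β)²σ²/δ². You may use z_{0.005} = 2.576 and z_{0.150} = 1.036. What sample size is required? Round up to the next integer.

n = 220

n = (z_{α/2} + z_β)² · σ² / δ²
  = (2.576 + 1.036)² · 0.9² / 0.2²
  = 13.0465 · 0.81 / 0.04
  = 264.19
Finite-population correction (N = 1305): 264.19 / (1 + (264.19 − 1)/1305) = 219.85.
Round up → n = 220.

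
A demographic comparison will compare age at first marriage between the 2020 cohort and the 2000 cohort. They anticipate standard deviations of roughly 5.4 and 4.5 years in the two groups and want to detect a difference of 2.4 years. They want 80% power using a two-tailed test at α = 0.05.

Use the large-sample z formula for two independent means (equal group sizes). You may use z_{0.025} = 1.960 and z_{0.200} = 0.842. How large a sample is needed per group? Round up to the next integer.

n = 68 per group

n = (z_{α/2} + z_β)² · (σ₁² + σ₂²) / δ²
  = (1.960 + 0.842)² · (5.4² + 4.5² = 49.41) / 2.4²
  = 7.8512 · 49.41 / 5.76
  = 67.35
Round up → n = 68 per group.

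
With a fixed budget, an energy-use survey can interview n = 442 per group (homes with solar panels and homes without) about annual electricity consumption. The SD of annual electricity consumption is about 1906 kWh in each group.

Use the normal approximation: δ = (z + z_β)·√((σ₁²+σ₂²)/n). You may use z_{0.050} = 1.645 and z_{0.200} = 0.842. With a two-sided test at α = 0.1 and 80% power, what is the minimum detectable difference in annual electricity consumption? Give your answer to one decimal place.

Minimum detectable difference ≈ 318.9 kWh

δ = (z_{α/2} + z_β) · √((σ₁²+σ₂²)/n)
  = (1.645 + 0.842) · √(7265672/442)
  = 2.487 · √16438.2
  = 2.487 · 128.2114
  = 318.8618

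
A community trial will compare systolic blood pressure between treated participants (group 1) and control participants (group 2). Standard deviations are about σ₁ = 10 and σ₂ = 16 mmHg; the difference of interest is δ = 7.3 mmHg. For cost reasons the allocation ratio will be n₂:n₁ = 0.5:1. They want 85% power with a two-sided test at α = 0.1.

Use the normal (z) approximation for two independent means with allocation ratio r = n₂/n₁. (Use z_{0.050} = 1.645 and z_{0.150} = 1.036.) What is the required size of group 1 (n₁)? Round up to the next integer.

n₁ = 83

n₁ = (z_{α/2} + z_β)² · (σ₁² + σ₂²/r) / δ²
   = (1.645 + 1.036)² · (10² + 16²/0.5) / 7.3²
   = 7.1878 · (100 + 512) / 53.29
   = 7.1878 · 612 / 53.29
   = 82.55
Round up → n₁ = 83; n₂ = r·n₁ = 0.5 × 83 = 42.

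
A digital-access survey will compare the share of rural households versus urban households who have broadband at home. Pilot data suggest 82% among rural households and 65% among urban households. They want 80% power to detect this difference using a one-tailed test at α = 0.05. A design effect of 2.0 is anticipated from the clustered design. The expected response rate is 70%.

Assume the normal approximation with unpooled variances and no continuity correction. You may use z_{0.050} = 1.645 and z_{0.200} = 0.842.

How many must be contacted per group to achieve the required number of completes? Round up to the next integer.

n = 230 per group

n = (z_α + z_β)² · [p₁(1−p₁) + p₂(1−p₂)] / (p₁ − p₂)²
  = (1.645 + 0.842)² · (0.82·0.18 + 0.65·0.35) / (0.17)²
  = (2.487)² · (0.1476 + 0.2275) / 0.0289
  = 6.1852 · 0.3751 / 0.0289
  = 80.28
Design effect: 2.0 × 80.28 = 160.56.
Adjust for 70% response: 160.56 / 0.70 = 229.37.
Round up → n = 230 per group.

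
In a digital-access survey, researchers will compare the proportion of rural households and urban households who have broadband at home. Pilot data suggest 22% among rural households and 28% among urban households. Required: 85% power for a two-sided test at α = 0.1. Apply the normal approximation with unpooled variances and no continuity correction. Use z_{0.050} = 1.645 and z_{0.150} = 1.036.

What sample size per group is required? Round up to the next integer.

n = 746 per group

n = (z_{α/2} + z_β)² · [p₁(1−p₁) + p₂(1−p₂)] / (p₁ − p₂)²
  = (1.645 + 1.036)² · (0.22·0.78 + 0.28·0.72) / (-0.06)²
  = (2.681)² · (0.1716 + 0.2016) / 0.0036
  = 7.1878 · 0.3732 / 0.0036
  = 745.13
Round up → n = 746 per group.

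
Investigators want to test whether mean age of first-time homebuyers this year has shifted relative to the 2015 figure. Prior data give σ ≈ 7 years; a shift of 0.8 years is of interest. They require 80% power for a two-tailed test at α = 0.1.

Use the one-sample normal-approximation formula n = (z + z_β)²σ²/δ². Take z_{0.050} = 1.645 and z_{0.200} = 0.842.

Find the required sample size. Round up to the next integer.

n = 474

n = (z_{α/2} + z_β)² · σ² / δ²
  = (1.645 + 0.842)² · 7² / 0.8²
  = 6.1852 · 49 / 0.64
  = 473.55
Round up → n = 474.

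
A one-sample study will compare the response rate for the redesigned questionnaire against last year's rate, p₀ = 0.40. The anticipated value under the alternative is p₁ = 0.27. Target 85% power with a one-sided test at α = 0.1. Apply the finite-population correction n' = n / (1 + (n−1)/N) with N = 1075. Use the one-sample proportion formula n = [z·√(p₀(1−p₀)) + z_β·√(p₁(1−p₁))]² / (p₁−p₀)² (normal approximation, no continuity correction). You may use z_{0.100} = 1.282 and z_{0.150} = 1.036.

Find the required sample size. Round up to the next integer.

n = 66

n = [z_α·√(p₀q₀) + z_β·√(p₁q₁)]² / (p₁ − p₀)²
  = [1.282·√(0.40·0.60) + 1.036·√(0.27·0.73)]² / (-0.13)²
  = [1.282·0.4899 + 1.036·0.4440]² / 0.0169
  = [1.0880]² / 0.0169
  = 70.04
Finite-population correction (N = 1075): 70.04 / (1 + (70.04 − 1)/1075) = 65.82.
Round up → n = 66.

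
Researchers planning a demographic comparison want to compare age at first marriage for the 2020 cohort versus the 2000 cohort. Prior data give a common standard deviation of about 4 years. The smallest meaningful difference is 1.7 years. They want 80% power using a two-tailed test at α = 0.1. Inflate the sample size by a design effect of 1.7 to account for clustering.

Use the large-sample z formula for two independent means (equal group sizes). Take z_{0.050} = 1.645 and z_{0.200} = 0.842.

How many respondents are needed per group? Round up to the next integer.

n = (z_{α/2} + z_β)² · (σ₁² + σ₂²) / δ²
  = (1.645 + 0.842)² · (2·4² = 32) / 1.7²
  = 6.1852 · 32 / 2.89
  = 68.49
Design effect: 1.7 × 68.49 = 116.43.
Round up → n = 117 per group.

n = 117 per group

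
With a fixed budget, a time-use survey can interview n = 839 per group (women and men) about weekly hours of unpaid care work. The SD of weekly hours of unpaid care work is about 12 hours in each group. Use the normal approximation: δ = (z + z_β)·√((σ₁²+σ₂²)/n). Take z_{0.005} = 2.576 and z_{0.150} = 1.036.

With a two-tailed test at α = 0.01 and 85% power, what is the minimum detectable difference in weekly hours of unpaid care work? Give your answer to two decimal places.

δ = (z_{α/2} + z_β) · √((σ₁²+σ₂²)/n)
  = (2.576 + 1.036) · √(288/839)
  = 3.612 · √0.34327
  = 3.612 · 0.5859
  = 2.1162

Minimum detectable difference ≈ 2.12 hours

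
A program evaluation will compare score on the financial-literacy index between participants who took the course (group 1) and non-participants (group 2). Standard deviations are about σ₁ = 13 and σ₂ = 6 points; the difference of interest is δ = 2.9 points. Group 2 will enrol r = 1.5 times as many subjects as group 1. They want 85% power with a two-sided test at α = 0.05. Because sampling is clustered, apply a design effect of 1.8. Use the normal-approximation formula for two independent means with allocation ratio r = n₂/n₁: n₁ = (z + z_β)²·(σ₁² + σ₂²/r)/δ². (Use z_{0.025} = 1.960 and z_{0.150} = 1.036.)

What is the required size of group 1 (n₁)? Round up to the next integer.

n₁ = (z_{α/2} + z_β)² · (σ₁² + σ₂²/r) / δ²
   = (1.960 + 1.036)² · (13² + 6²/1.5) / 2.9²
   = 8.9760 · (169 + 24) / 8.41
   = 8.9760 · 193 / 8.41
   = 205.99
Design effect: 1.8 × 205.99 = 370.78.
Round up → n₁ = 371; n₂ = r·n₁ = 1.5 × 371 = 557.

n₁ = 371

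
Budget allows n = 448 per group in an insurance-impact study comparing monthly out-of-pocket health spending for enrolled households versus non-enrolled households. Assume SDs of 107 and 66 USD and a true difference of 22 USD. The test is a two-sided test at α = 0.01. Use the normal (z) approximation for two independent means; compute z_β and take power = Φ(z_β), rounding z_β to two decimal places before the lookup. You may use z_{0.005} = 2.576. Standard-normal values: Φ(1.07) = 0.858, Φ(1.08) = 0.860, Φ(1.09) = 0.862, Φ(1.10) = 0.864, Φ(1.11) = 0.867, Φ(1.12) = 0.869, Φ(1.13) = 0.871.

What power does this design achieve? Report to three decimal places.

z_β = δ·√(n/(σ₁²+σ₂²)) − z_{α/2}
    = 22 · √(448/15805) − 2.576
    = 22 · 0.16836 − 2.576
    = 3.7039 − 2.576 = 1.1279 → 1.13
Power = Φ(1.13) = 0.871.

Power ≈ 0.871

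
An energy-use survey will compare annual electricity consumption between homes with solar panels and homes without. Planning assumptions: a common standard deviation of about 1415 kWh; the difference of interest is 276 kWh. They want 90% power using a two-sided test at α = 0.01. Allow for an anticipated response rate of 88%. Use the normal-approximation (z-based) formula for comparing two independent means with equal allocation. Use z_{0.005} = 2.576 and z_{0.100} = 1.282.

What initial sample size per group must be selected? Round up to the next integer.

n = 890 per group

n = (z_{α/2} + z_β)² · (σ₁² + σ₂²) / δ²
  = (2.576 + 1.282)² · (2·1415² = 4004450) / 276²
  = 14.8842 · 4004450 / 76176
  = 782.44
Adjust for 88% response: 782.44 / 0.88 = 889.13.
Round up → n = 890 per group.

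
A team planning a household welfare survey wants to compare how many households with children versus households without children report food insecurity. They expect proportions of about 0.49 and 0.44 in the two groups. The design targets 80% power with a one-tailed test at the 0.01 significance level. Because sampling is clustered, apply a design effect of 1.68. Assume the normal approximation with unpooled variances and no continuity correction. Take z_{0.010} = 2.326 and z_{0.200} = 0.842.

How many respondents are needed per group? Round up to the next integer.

n = 3348 per group

n = (z_α + z_β)² · [p₁(1−p₁) + p₂(1−p₂)] / (p₁ − p₂)²
  = (2.326 + 0.842)² · (0.49·0.51 + 0.44·0.56) / (0.05)²
  = (3.168)² · (0.2499 + 0.2464) / 0.0025
  = 10.0362 · 0.4963 / 0.0025
  = 1992.39
Design effect: 1.68 × 1992.39 = 3347.22.
Round up → n = 3348 per group.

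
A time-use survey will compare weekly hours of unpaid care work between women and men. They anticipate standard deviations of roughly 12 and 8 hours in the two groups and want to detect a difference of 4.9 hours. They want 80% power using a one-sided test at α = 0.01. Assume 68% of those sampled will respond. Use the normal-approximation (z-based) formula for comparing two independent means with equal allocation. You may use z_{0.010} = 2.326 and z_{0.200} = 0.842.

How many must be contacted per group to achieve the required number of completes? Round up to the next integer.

n = (z_α + z_β)² · (σ₁² + σ₂²) / δ²
  = (2.326 + 0.842)² · (12² + 8² = 208) / 4.9²
  = 10.0362 · 208 / 24.01
  = 86.94
Adjust for 68% response: 86.94 / 0.68 = 127.86.
Round up → n = 128 per group.

n = 128 per group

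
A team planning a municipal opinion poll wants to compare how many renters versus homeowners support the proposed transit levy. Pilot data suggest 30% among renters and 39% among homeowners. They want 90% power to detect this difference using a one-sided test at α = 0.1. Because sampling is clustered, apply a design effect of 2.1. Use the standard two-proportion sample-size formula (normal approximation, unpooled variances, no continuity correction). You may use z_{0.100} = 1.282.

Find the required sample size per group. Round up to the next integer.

n = (z_α + z_β)² · [p₁(1−p₁) + p₂(1−p₂)] / (p₁ − p₂)²
  = (1.282 + 1.282)² · (0.30·0.70 + 0.39·0.61) / (-0.09)²
  = (2.564)² · (0.2100 + 0.2379) / 0.0081
  = 6.5741 · 0.4479 / 0.0081
  = 363.52
Design effect: 2.1 × 363.52 = 763.40.
Round up → n = 764 per group.

n = 764 per group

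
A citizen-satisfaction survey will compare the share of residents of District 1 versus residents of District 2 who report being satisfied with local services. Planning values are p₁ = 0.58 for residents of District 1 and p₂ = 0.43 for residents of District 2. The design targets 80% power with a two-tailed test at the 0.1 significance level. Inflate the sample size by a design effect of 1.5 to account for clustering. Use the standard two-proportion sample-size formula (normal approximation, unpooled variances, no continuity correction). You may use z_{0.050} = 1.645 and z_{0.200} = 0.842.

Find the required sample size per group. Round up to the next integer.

n = 202 per group

n = (z_{α/2} + z_β)² · [p₁(1−p₁) + p₂(1−p₂)] / (p₁ − p₂)²
  = (1.645 + 0.842)² · (0.58·0.42 + 0.43·0.57) / (0.15)²
  = (2.487)² · (0.2436 + 0.2451) / 0.0225
  = 6.1852 · 0.4887 / 0.0225
  = 134.34
Design effect: 1.5 × 134.34 = 201.51.
Round up → n = 202 per group.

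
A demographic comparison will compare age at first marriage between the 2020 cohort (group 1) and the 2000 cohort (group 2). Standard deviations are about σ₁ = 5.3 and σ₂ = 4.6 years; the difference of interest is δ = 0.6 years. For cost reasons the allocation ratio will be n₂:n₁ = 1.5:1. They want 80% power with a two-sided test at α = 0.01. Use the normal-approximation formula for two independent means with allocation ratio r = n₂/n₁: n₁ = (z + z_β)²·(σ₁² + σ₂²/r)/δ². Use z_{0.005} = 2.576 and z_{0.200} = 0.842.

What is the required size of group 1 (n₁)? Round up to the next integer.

n₁ = (z_{α/2} + z_β)² · (σ₁² + σ₂²/r) / δ²
   = (2.576 + 0.842)² · (5.3² + 4.6²/1.5) / 0.6²
   = 11.6827 · (28.09 + 14.1067) / 0.36
   = 11.6827 · 42.1967 / 0.36
   = 1369.37
Round up → n₁ = 1370; n₂ = r·n₁ = 1.5 × 1370 = 2055.

n₁ = 1370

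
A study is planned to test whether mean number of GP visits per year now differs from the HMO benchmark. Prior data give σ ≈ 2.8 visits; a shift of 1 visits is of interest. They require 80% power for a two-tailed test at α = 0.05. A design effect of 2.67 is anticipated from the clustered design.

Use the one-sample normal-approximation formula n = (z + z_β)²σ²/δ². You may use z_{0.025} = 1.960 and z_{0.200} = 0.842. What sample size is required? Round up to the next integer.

n = 165

n = (z_{α/2} + z_β)² · σ² / δ²
  = (1.960 + 0.842)² · 2.8² / 1²
  = 7.8512 · 7.84 / 1
  = 61.55
Design effect: 2.67 × 61.55 = 164.35.
Round up → n = 165.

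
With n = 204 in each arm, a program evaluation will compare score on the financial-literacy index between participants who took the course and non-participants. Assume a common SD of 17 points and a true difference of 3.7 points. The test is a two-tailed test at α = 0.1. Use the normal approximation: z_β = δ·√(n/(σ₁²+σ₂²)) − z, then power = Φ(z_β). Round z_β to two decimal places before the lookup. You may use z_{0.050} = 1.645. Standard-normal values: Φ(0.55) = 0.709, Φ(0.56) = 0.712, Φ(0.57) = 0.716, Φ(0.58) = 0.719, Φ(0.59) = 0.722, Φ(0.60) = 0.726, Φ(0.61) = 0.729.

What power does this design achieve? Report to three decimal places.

Power ≈ 0.709

z_β = δ·√(n/(σ₁²+σ₂²)) − z_{α/2}
    = 3.7 · √(204/578) − 1.645
    = 3.7 · 0.59409 − 1.645
    = 2.1981 − 1.645 = 0.5531 → 0.55
Power = Φ(0.55) = 0.709.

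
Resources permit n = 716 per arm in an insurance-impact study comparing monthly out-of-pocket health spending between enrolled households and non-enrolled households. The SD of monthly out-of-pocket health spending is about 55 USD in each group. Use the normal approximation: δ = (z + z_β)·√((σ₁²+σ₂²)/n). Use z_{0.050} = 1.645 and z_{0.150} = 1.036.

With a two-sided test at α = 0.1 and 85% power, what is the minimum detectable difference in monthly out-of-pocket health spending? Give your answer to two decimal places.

Minimum detectable difference ≈ 7.79 USD

δ = (z_{α/2} + z_β) · √((σ₁²+σ₂²)/n)
  = (1.645 + 1.036) · √(6050/716)
  = 2.681 · √8.4497
  = 2.681 · 2.9068
  = 7.7932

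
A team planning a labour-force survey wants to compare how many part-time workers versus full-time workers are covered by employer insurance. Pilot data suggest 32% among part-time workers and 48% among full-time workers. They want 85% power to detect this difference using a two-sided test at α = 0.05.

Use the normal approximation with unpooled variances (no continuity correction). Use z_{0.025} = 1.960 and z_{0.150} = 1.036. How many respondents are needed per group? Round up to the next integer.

n = 164 per group

n = (z_{α/2} + z_β)² · [p₁(1−p₁) + p₂(1−p₂)] / (p₁ − p₂)²
  = (1.960 + 1.036)² · (0.32·0.68 + 0.48·0.52) / (-0.16)²
  = (2.996)² · (0.2176 + 0.2496) / 0.0256
  = 8.9760 · 0.4672 / 0.0256
  = 163.81
Round up → n = 164 per group.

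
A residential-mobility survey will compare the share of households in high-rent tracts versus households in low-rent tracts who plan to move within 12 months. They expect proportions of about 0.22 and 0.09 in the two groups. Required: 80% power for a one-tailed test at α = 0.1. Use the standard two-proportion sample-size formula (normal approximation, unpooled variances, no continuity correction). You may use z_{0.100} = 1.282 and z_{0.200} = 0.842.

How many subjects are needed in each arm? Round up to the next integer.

n = 68 per group

n = (z_α + z_β)² · [p₁(1−p₁) + p₂(1−p₂)] / (p₁ − p₂)²
  = (1.282 + 0.842)² · (0.22·0.78 + 0.09·0.91) / (0.13)²
  = (2.124)² · (0.1716 + 0.0819) / 0.0169
  = 4.5114 · 0.2535 / 0.0169
  = 67.67
Round up → n = 68 per group.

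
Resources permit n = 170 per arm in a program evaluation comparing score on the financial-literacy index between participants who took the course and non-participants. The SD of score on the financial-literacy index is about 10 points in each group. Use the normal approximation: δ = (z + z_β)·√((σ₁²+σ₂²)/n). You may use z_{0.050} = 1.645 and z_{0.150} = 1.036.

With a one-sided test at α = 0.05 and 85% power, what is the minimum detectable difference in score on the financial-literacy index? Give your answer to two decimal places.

δ = (z_α + z_β) · √((σ₁²+σ₂²)/n)
  = (1.645 + 1.036) · √(200/170)
  = 2.681 · √1.1765
  = 2.681 · 1.0847
  = 2.9080

Minimum detectable difference ≈ 2.91 points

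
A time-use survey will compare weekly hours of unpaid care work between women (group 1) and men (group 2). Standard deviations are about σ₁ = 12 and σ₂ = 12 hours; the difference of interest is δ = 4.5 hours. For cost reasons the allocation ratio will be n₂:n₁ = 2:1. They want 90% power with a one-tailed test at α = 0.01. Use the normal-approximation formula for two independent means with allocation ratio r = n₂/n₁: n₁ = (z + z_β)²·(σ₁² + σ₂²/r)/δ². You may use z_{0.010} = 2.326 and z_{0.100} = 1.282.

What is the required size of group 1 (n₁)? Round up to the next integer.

n₁ = (z_α + z_β)² · (σ₁² + σ₂²/r) / δ²
   = (2.326 + 1.282)² · (12² + 12²/2) / 4.5²
   = 13.0177 · (144 + 72) / 20.25
   = 13.0177 · 216 / 20.25
   = 138.86
Round up → n₁ = 139; n₂ = r·n₁ = 2 × 139 = 278.

n₁ = 139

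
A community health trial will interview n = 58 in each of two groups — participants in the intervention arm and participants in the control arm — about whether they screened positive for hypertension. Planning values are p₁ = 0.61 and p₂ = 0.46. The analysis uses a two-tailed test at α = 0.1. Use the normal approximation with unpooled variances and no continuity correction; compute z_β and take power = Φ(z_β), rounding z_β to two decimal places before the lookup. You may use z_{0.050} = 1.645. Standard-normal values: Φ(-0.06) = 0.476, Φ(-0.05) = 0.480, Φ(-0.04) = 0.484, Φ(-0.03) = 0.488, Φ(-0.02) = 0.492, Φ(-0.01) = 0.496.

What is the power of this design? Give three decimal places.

z_β = |p₁−p₂|·√(n/[p₁q₁+p₂q₂]) − z_{α/2}
    = 0.15 · √(58/0.4863) − 1.645
    = 0.15 · 10.9210 − 1.645
    = 1.6381 − 1.645 = -0.0069 → -0.01
Power = Φ(-0.01) = 0.496.

Power ≈ 0.496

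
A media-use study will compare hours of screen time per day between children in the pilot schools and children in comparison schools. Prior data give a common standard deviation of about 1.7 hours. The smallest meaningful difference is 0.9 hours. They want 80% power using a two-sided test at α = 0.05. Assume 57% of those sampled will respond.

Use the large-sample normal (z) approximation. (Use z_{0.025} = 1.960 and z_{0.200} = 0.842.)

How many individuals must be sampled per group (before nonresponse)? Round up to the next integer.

n = 99 per group

n = (z_{α/2} + z_β)² · (σ₁² + σ₂²) / δ²
  = (1.960 + 0.842)² · (2·1.7² = 5.78) / 0.9²
  = 7.8512 · 5.78 / 0.81
  = 56.02
Adjust for 57% response: 56.02 / 0.57 = 98.29.
Round up → n = 99 per group.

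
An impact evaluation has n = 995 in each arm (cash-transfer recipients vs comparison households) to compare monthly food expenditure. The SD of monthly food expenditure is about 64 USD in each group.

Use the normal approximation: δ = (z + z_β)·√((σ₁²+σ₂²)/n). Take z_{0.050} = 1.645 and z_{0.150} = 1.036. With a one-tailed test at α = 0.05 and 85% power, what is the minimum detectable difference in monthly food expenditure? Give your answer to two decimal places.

δ = (z_α + z_β) · √((σ₁²+σ₂²)/n)
  = (1.645 + 1.036) · √(8192/995)
  = 2.681 · √8.2332
  = 2.681 · 2.8693
  = 7.6927

Minimum detectable difference ≈ 7.69 USD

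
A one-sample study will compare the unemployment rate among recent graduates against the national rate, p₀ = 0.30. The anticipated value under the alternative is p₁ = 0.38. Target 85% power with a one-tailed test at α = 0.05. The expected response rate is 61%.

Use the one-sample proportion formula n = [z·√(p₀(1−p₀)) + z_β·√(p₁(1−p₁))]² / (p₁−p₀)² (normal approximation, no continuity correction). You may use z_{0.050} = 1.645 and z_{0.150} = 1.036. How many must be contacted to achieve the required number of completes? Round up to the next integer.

n = [z_α·√(p₀q₀) + z_β·√(p₁q₁)]² / (p₁ − p₀)²
  = [1.645·√(0.30·0.70) + 1.036·√(0.38·0.62)]² / (0.08)²
  = [1.645·0.4583 + 1.036·0.4854]² / 0.0064
  = [1.2567]² / 0.0064
  = 246.76
Adjust for 61% response: 246.76 / 0.61 = 404.53.
Round up → n = 405.

n = 405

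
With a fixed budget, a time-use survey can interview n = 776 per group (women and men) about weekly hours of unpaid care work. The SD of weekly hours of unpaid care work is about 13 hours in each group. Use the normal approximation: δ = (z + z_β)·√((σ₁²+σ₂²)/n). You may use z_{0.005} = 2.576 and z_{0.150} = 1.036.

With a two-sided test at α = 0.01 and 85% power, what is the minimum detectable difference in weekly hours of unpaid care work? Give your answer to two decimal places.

Minimum detectable difference ≈ 2.38 hours

δ = (z_{α/2} + z_β) · √((σ₁²+σ₂²)/n)
  = (2.576 + 1.036) · √(338/776)
  = 3.612 · √0.43557
  = 3.612 · 0.6600
  = 2.3838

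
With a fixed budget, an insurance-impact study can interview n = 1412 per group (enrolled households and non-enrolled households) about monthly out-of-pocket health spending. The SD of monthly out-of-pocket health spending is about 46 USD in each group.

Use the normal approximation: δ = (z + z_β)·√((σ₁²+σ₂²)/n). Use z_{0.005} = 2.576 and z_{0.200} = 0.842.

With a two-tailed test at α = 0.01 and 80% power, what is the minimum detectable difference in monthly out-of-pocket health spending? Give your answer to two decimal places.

Minimum detectable difference ≈ 5.92 USD

δ = (z_{α/2} + z_β) · √((σ₁²+σ₂²)/n)
  = (2.576 + 0.842) · √(4232/1412)
  = 3.418 · √2.9972
  = 3.418 · 1.7312
  = 5.9174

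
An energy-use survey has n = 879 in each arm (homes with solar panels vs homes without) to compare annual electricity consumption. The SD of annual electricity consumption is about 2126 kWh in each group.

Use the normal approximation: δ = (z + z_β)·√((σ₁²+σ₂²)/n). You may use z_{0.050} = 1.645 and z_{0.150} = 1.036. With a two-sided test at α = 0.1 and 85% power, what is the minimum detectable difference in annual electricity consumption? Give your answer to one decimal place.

Minimum detectable difference ≈ 271.9 kWh

δ = (z_{α/2} + z_β) · √((σ₁²+σ₂²)/n)
  = (1.645 + 1.036) · √(9039752/879)
  = 2.681 · √10284.1
  = 2.681 · 101.4107
  = 271.8821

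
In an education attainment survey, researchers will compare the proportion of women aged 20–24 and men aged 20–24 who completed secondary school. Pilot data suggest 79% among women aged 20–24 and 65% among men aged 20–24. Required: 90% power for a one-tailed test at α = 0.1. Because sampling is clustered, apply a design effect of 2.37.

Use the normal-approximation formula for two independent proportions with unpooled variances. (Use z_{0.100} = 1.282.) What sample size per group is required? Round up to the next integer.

n = 313 per group

n = (z_α + z_β)² · [p₁(1−p₁) + p₂(1−p₂)] / (p₁ − p₂)²
  = (1.282 + 1.282)² · (0.79·0.21 + 0.65·0.35) / (0.14)²
  = (2.564)² · (0.1659 + 0.2275) / 0.0196
  = 6.5741 · 0.3934 / 0.0196
  = 131.95
Design effect: 2.37 × 131.95 = 312.73.
Round up → n = 313 per group.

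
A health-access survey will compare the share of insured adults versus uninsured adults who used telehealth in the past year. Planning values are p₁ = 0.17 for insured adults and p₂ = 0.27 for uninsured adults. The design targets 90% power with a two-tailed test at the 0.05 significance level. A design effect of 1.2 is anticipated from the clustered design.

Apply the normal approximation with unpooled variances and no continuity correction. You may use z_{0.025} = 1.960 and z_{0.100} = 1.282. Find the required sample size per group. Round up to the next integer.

n = 427 per group

n = (z_{α/2} + z_β)² · [p₁(1−p₁) + p₂(1−p₂)] / (p₁ − p₂)²
  = (1.960 + 1.282)² · (0.17·0.83 + 0.27·0.73) / (-0.10)²
  = (3.242)² · (0.1411 + 0.1971) / 0.0100
  = 10.5106 · 0.3382 / 0.0100
  = 355.47
Design effect: 1.2 × 355.47 = 426.56.
Round up → n = 427 per group.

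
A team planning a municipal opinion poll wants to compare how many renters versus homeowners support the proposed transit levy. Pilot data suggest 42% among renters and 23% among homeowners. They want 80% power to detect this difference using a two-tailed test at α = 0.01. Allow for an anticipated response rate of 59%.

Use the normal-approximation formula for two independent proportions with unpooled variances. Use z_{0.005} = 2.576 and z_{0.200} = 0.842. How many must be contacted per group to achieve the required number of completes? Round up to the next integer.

n = (z_{α/2} + z_β)² · [p₁(1−p₁) + p₂(1−p₂)] / (p₁ − p₂)²
  = (2.576 + 0.842)² · (0.42·0.58 + 0.23·0.77) / (0.19)²
  = (3.418)² · (0.2436 + 0.1771) / 0.0361
  = 11.6827 · 0.4207 / 0.0361
  = 136.15
Adjust for 59% response: 136.15 / 0.59 = 230.76.
Round up → n = 231 per group.

n = 231 per group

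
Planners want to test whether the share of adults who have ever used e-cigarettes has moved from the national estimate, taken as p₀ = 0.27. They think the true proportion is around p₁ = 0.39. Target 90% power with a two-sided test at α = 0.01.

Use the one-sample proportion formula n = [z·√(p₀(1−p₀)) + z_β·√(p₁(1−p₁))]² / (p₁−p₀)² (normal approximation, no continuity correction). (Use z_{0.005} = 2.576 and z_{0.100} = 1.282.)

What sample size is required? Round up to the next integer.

n = 218

n = [z_{α/2}·√(p₀q₀) + z_β·√(p₁q₁)]² / (p₁ − p₀)²
  = [2.576·√(0.27·0.73) + 1.282·√(0.39·0.61)]² / (0.12)²
  = [2.576·0.4440 + 1.282·0.4877]² / 0.0144
  = [1.7689]² / 0.0144
  = 217.30
Round up → n = 218.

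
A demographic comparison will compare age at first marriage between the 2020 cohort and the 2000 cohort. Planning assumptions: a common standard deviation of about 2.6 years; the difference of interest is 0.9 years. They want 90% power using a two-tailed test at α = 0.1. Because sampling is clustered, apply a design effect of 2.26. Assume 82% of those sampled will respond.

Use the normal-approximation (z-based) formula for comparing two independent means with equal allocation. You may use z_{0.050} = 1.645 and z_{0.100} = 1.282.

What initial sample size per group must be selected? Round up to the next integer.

n = 395 per group

n = (z_{α/2} + z_β)² · (σ₁² + σ₂²) / δ²
  = (1.645 + 1.282)² · (2·2.6² = 13.52) / 0.9²
  = 8.5673 · 13.52 / 0.81
  = 143.00
Design effect: 2.26 × 143.00 = 323.18.
Adjust for 82% response: 323.18 / 0.82 = 394.12.
Round up → n = 395 per group.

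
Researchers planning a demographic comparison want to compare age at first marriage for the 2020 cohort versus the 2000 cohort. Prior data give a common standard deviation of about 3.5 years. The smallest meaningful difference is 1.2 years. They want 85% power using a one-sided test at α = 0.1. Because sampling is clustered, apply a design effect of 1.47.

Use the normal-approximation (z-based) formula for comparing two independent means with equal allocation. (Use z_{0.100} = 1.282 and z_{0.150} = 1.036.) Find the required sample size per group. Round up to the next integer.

n = 135 per group

n = (z_α + z_β)² · (σ₁² + σ₂²) / δ²
  = (1.282 + 1.036)² · (2·3.5² = 24.5) / 1.2²
  = 5.3731 · 24.5 / 1.44
  = 91.42
Design effect: 1.47 × 91.42 = 134.38.
Round up → n = 135 per group.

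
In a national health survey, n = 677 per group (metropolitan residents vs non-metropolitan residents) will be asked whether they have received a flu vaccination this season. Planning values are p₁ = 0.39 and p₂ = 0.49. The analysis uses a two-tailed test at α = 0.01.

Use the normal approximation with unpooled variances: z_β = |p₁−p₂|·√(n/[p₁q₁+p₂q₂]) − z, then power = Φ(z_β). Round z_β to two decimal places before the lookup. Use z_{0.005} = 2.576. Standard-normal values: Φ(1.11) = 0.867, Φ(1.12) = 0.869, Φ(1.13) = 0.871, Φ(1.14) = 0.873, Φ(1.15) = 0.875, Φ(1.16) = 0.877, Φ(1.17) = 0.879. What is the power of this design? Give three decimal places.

z_β = |p₁−p₂|·√(n/[p₁q₁+p₂q₂]) − z_{α/2}
    = 0.10 · √(677/0.4878) − 2.576
    = 0.10 · 37.2540 − 2.576
    = 3.7254 − 2.576 = 1.1494 → 1.15
Power = Φ(1.15) = 0.875.

Power ≈ 0.875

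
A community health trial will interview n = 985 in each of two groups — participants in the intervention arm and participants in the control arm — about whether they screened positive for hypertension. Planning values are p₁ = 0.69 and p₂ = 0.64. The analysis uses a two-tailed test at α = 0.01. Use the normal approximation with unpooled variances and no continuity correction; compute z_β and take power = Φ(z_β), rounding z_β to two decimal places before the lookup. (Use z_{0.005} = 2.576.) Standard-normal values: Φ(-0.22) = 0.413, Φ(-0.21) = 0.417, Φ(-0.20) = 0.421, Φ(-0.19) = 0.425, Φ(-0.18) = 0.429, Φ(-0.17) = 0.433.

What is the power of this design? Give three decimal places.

Power ≈ 0.413

z_β = |p₁−p₂|·√(n/[p₁q₁+p₂q₂]) − z_{α/2}
    = 0.05 · √(985/0.4443) − 2.576
    = 0.05 · 47.0847 − 2.576
    = 2.3542 − 2.576 = -0.2218 → -0.22
Power = Φ(-0.22) = 0.413.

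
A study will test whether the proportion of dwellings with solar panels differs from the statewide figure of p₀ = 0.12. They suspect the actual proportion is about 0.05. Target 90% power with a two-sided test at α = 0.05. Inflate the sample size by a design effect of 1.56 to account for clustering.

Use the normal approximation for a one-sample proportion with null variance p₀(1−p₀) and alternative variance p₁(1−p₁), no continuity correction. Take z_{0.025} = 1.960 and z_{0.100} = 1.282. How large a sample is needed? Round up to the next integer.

n = [z_{α/2}·√(p₀q₀) + z_β·√(p₁q₁)]² / (p₁ − p₀)²
  = [1.960·√(0.12·0.88) + 1.282·√(0.05·0.95)]² / (-0.07)²
  = [1.960·0.3250 + 1.282·0.2179]² / 0.0049
  = [0.9163]² / 0.0049
  = 171.36
Design effect: 1.56 × 171.36 = 267.32.
Round up → n = 268.

n = 268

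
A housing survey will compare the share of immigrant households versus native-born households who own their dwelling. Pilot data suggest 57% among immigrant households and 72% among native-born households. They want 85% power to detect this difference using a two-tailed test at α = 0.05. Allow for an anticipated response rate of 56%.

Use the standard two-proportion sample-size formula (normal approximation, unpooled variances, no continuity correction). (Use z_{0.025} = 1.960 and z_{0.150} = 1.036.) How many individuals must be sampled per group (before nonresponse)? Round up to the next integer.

n = 319 per group

n = (z_{α/2} + z_β)² · [p₁(1−p₁) + p₂(1−p₂)] / (p₁ − p₂)²
  = (1.960 + 1.036)² · (0.57·0.43 + 0.72·0.28) / (-0.15)²
  = (2.996)² · (0.2451 + 0.2016) / 0.0225
  = 8.9760 · 0.4467 / 0.0225
  = 178.20
Adjust for 56% response: 178.20 / 0.56 = 318.22.
Round up → n = 319 per group.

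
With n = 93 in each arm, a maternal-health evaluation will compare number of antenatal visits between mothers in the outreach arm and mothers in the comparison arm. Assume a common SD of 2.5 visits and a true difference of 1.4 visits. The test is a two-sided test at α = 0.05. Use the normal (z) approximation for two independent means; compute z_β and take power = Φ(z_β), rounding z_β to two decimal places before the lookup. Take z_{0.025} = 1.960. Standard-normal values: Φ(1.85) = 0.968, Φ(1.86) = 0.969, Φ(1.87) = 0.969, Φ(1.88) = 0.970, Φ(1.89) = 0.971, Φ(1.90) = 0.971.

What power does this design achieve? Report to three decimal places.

z_β = δ·√(n/(σ₁²+σ₂²)) − z_{α/2}
    = 1.4 · √(93/12.5) − 1.960
    = 1.4 · 2.72764 − 1.960
    = 3.8187 − 1.960 = 1.8587 → 1.86
Power = Φ(1.86) = 0.969.

Power ≈ 0.969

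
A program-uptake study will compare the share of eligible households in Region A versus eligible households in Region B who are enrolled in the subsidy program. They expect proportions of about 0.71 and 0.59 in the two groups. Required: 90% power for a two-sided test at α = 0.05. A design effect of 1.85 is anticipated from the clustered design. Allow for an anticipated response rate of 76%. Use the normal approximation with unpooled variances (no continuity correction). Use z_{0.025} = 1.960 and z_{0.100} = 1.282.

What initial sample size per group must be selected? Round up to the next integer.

n = 796 per group

n = (z_{α/2} + z_β)² · [p₁(1−p₁) + p₂(1−p₂)] / (p₁ − p₂)²
  = (1.960 + 1.282)² · (0.71·0.29 + 0.59·0.41) / (0.12)²
  = (3.242)² · (0.2059 + 0.2419) / 0.0144
  = 10.5106 · 0.4478 / 0.0144
  = 326.85
Design effect: 1.85 × 326.85 = 604.67.
Adjust for 76% response: 604.67 / 0.76 = 795.62.
Round up → n = 796 per group.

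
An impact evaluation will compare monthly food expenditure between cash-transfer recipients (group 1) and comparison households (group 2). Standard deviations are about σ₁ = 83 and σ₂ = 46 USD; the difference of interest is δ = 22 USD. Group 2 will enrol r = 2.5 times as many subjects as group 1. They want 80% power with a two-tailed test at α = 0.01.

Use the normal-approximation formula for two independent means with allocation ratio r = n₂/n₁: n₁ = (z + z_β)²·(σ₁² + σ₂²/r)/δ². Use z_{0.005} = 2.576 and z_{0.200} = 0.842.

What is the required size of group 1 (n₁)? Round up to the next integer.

n₁ = (z_{α/2} + z_β)² · (σ₁² + σ₂²/r) / δ²
   = (2.576 + 0.842)² · (83² + 46²/2.5) / 22²
   = 11.6827 · (6889 + 846.4) / 484
   = 11.6827 · 7735.4 / 484
   = 186.72
Round up → n₁ = 187; n₂ = r·n₁ = 2.5 × 187 = 468.

n₁ = 187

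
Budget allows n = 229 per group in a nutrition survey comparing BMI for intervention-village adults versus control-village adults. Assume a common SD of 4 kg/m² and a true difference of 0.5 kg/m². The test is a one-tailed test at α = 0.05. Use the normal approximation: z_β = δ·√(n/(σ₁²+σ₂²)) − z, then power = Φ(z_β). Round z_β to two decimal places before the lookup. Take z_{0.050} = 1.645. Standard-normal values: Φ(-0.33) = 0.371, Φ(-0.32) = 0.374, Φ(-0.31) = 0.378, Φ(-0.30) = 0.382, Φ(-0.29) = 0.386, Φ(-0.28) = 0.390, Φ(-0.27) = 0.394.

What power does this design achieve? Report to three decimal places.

z_β = δ·√(n/(σ₁²+σ₂²)) − z_α
    = 0.5 · √(229/32) − 1.645
    = 0.5 · 2.67512 − 1.645
    = 1.3376 − 1.645 = -0.3074 → -0.31
Power = Φ(-0.31) = 0.378.

Power ≈ 0.378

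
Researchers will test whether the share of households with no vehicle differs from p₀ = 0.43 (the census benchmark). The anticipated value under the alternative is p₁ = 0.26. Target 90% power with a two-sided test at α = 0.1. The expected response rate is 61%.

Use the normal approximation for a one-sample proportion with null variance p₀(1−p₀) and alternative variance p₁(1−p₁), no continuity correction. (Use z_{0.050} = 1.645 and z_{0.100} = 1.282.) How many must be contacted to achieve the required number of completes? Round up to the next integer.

n = [z_{α/2}·√(p₀q₀) + z_β·√(p₁q₁)]² / (p₁ − p₀)²
  = [1.645·√(0.43·0.57) + 1.282·√(0.26·0.74)]² / (-0.17)²
  = [1.645·0.4951 + 1.282·0.4386]² / 0.0289
  = [1.3767]² / 0.0289
  = 65.58
Adjust for 61% response: 65.58 / 0.61 = 107.52.
Round up → n = 108.

n = 108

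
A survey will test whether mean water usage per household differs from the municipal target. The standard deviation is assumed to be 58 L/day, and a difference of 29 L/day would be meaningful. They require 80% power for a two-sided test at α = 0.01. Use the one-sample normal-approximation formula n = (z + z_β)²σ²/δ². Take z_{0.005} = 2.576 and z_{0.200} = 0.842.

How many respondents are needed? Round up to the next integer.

n = 47

n = (z_{α/2} + z_β)² · σ² / δ²
  = (2.576 + 0.842)² · 58² / 29²
  = 11.6827 · 3364 / 841
  = 46.73
Round up → n = 47.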